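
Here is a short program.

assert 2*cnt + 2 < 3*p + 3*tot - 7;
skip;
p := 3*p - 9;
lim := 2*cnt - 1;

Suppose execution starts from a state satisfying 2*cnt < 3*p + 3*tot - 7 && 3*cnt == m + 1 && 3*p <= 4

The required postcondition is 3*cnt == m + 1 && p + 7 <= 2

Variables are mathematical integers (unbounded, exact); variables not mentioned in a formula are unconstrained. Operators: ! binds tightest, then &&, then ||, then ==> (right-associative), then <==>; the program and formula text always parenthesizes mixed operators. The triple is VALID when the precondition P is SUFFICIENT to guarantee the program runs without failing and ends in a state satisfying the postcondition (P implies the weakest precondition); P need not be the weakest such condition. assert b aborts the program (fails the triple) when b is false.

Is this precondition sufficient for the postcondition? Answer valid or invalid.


Working backward. After the program, the postcondition 3*cnt == m + 1 && p + 7 <= 2 must hold; in canonical form it is 3*cnt == m + 1 && p <= -5.
Before lim := 2*cnt - 1: 3*cnt == m + 1 && p <= -5
Before p := 3*p - 9: 3*cnt == m + 1 && 3*p <= 4
Before skip: 3*cnt == m + 1 && 3*p <= 4
Before assert 2*cnt + 2 < 3*p + 3*tot - 7: 2*cnt < 3*p + 3*tot - 9 && 3*cnt == m + 1 && 3*p <= 4
The weakest precondition is 2*cnt < 3*p + 3*tot - 9 && 3*cnt == m + 1 && 3*p <= 4.
Check whether 2*cnt < 3*p + 3*tot - 7 && 3*cnt == m + 1 && 3*p <= 4 implies it.
Countermodel: at the initial state cnt = -4, m = -13, p = 0, tot = 0, the precondition holds but the weakest precondition fails.
Answer: invalid


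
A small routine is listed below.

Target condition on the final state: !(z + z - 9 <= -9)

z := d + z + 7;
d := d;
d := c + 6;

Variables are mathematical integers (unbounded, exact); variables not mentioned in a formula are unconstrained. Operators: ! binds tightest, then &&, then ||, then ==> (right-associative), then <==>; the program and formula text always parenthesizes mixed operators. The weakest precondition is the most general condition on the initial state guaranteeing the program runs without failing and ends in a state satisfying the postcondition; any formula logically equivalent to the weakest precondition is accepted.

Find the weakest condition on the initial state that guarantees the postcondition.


Working backward. After the program, the postcondition !(z + z - 9 <= -9) must hold; in canonical form it is !(2*z <= 0).
Before d := c + 6: !(2*z <= 0)
Before d := d: !(2*z <= 0)
Before z := d + z + 7: !(2*d + 2*z <= -14)
Answer: WP = !(2*d + 2*z <= -14)


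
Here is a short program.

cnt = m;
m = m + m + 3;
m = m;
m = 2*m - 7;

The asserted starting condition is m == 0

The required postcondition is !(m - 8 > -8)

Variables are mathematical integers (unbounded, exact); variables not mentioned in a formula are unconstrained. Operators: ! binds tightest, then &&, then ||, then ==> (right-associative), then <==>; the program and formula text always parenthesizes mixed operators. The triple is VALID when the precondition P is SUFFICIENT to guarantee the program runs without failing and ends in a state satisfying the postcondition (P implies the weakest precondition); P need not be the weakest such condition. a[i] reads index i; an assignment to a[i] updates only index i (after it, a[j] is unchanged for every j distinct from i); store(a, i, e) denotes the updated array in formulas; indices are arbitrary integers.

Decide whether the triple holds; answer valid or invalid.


Working backward. After the program, the postcondition !(m - 8 > -8) must hold; in canonical form it is !(m > 0).
Before m := 2*m - 7: !(2*m > 7)
Before m := m: !(2*m > 7)
Before m := m + m + 3: !(4*m > 1)
Before cnt := m: !(4*m > 1)
The weakest precondition is !(4*m > 1).
Check whether m == 0 implies it.
Every state satisfying the precondition satisfies the weakest precondition: the implication holds.
Answer: valid


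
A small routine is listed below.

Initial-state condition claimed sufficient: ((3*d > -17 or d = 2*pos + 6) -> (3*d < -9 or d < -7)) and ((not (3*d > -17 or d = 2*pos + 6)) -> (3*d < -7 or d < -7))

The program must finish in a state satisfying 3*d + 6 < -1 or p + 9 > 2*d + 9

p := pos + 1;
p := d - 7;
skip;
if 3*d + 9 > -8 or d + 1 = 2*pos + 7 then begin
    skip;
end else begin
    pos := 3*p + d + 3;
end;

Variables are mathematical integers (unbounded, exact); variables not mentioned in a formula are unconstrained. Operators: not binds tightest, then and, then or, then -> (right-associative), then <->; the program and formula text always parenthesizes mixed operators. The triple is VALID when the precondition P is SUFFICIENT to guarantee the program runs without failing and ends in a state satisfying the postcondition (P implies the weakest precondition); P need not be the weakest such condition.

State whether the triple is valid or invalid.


Working backward. After the program, the postcondition 3*d + 6 < -1 or p + 9 > 2*d + 9 must hold; in canonical form it is 3*d < -7 or p > 2*d.
Then branch requires 3*d < -7 or p > 2*d; else branch requires 3*d < -7 or p > 2*d.
Before the if: ((3*d > -17 or d = 2*pos + 6) -> (3*d < -7 or p > 2*d)) and ((not (3*d > -17 or d = 2*pos + 6)) -> (3*d < -7 or p > 2*d))
Before skip: ((3*d > -17 or d = 2*pos + 6) -> (3*d < -7 or p > 2*d)) and ((not (3*d > -17 or d = 2*pos + 6)) -> (3*d < -7 or p > 2*d))
Before p := d - 7: ((3*d > -17 or d = 2*pos + 6) -> (3*d < -7 or d < -7)) and ((not (3*d > -17 or d = 2*pos + 6)) -> (3*d < -7 or d < -7))
Before p := pos + 1: ((3*d > -17 or d = 2*pos + 6) -> (3*d < -7 or d < -7)) and ((not (3*d > -17 or d = 2*pos + 6)) -> (3*d < -7 or d < -7))
The weakest precondition is ((3*d > -17 or d = 2*pos + 6) -> (3*d < -7 or d < -7)) and ((not (3*d > -17 or d = 2*pos + 6)) -> (3*d < -7 or d < -7)).
Check whether ((3*d > -17 or d = 2*pos + 6) -> (3*d < -9 or d < -7)) and ((not (3*d > -17 or d = 2*pos + 6)) -> (3*d < -7 or d < -7)) implies it.
Every state satisfying the precondition satisfies the weakest precondition: the implication holds.
Answer: valid


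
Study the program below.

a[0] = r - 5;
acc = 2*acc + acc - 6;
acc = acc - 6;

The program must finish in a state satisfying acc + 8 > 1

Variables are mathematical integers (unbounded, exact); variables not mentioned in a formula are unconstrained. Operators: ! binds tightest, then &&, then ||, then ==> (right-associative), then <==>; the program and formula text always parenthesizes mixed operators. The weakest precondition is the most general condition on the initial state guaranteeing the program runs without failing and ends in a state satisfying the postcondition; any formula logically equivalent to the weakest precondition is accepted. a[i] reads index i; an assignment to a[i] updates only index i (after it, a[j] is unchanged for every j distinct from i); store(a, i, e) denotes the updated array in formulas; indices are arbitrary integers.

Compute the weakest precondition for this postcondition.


Working backward. After the program, the postcondition acc + 8 > 1 must hold; in canonical form it is acc > -7.
Before acc := acc - 6: acc > -1
Before acc := 2*acc + acc - 6: 3*acc > 5
Before a[0] := r - 5: 3*acc > 5
Answer: WP = 3*acc > 5


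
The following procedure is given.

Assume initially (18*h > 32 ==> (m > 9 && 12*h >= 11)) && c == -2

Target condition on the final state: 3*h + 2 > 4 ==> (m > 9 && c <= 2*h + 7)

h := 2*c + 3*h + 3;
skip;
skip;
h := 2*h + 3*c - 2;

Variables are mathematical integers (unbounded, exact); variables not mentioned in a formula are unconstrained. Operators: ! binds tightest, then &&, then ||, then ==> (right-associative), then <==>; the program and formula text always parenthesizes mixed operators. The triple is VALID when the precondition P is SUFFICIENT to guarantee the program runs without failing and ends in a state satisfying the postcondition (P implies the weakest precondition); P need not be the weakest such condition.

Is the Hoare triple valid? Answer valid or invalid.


Working backward. After the program, the postcondition 3*h + 2 > 4 ==> (m > 9 && c <= 2*h + 7) must hold; in canonical form it is 3*h > 2 ==> (m > 9 && c <= 2*h + 7).
Before h := 2*h + 3*c - 2: 9*c + 6*h > 8 ==> (m > 9 && 5*c + 4*h >= -3)
Before skip: 9*c + 6*h > 8 ==> (m > 9 && 5*c + 4*h >= -3)
Before skip: 9*c + 6*h > 8 ==> (m > 9 && 5*c + 4*h >= -3)
Before h := 2*c + 3*h + 3: 21*c + 18*h > -10 ==> (m > 9 && 13*c + 12*h >= -15)
The weakest precondition is 21*c + 18*h > -10 ==> (m > 9 && 13*c + 12*h >= -15).
Check whether (18*h > 32 ==> (m > 9 && 12*h >= 11)) && c == -2 implies it.
Every state satisfying the precondition satisfies the weakest precondition: the implication holds.
Answer: valid


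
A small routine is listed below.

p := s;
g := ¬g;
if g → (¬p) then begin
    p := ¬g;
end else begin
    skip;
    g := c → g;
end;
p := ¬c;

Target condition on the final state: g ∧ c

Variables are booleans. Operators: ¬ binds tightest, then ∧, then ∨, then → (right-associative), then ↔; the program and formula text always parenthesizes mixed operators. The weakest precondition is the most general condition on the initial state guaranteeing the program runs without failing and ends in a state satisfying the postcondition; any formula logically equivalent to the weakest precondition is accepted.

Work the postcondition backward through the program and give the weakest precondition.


Working backward. After the program, g ∧ c must hold.
Before p := ¬c: g ∧ c
Then branch requires g ∧ c; else branch requires (c → g) ∧ c.
Before the if: ((g → (¬p)) → (g ∧ c)) ∧ ((¬(g → (¬p))) → ((c → g) ∧ c))
Before g := ¬g: (((¬g) → (¬p)) → ((¬g) ∧ c)) ∧ ((¬((¬g) → (¬p))) → ((c → (¬g)) ∧ c))
Before p := s: (((¬g) → (¬s)) → ((¬g) ∧ c)) ∧ ((¬((¬g) → (¬s))) → ((c → (¬g)) ∧ c))
Answer: WP = (((¬g) → (¬s)) → ((¬g) ∧ c)) ∧ ((¬((¬g) → (¬s))) → ((c → (¬g)) ∧ c))


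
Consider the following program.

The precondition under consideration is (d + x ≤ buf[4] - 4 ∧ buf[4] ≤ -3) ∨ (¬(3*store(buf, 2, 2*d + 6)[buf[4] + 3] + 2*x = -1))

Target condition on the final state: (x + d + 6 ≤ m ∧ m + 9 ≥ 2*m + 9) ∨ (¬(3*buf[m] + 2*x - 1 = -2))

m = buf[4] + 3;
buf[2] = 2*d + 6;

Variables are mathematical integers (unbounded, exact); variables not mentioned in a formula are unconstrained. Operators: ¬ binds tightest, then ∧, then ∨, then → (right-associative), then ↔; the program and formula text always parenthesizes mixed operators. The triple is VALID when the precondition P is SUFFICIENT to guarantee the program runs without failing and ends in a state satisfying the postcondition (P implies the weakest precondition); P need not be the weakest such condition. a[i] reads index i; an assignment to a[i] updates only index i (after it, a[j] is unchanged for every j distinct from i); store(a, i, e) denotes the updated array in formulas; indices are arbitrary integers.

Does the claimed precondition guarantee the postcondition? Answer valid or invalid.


Working backward. After the program, the postcondition (x + d + 6 ≤ m ∧ m + 9 ≥ 2*m + 9) ∨ (¬(3*buf[m] + 2*x - 1 = -2)) must hold; in canonical form it is (d + x ≤ m - 6 ∧ m ≤ 0) ∨ (¬(3*buf[m] + 2*x = -1)).
Before buf[2] := 2*d + 6: (d + x ≤ m - 6 ∧ m ≤ 0) ∨ (¬(3*store(buf, 2, 2*d + 6)[m] + 2*x = -1))
Before m := buf[4] + 3: (d + x ≤ buf[4] - 3 ∧ buf[4] ≤ -3) ∨ (¬(3*store(buf, 2, 2*d + 6)[buf[4] + 3] + 2*x = -1))
The weakest precondition is (d + x ≤ buf[4] - 3 ∧ buf[4] ≤ -3) ∨ (¬(3*store(buf, 2, 2*d + 6)[buf[4] + 3] + 2*x = -1)).
Check whether (d + x ≤ buf[4] - 4 ∧ buf[4] ≤ -3) ∨ (¬(3*store(buf, 2, 2*d + 6)[buf[4] + 3] + 2*x = -1)) implies it.
Every state satisfying the precondition satisfies the weakest precondition: the implication holds.
Answer: valid


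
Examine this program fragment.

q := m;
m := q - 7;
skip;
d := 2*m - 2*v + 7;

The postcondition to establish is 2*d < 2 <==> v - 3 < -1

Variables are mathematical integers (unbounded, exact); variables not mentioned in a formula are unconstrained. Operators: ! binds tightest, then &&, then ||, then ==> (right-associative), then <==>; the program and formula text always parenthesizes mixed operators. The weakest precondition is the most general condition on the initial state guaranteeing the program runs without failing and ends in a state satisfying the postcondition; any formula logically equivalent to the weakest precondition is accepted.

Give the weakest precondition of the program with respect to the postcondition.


Working backward. After the program, the postcondition 2*d < 2 <==> v - 3 < -1 must hold; in canonical form it is 2*d < 2 <==> v < 2.
Before d := 2*m - 2*v + 7: 4*m < 4*v - 12 <==> v < 2
Before skip: 4*m < 4*v - 12 <==> v < 2
Before m := q - 7: 4*q < 4*v + 16 <==> v < 2
Before q := m: 4*m < 4*v + 16 <==> v < 2
Answer: WP = 4*m < 4*v + 16 <==> v < 2


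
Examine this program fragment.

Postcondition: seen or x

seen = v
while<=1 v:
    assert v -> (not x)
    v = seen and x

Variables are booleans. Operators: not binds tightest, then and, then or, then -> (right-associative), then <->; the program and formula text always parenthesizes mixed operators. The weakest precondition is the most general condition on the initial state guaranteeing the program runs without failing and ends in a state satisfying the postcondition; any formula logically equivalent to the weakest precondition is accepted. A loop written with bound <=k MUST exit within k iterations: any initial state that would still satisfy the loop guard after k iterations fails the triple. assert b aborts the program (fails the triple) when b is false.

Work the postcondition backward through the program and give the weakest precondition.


Working backward. After the program, seen or x must hold.
Before the loop (bound <=1), unroll the exhaustion recursion (WP_0 = exit-now case; WP_j = one more guarded iteration, up to j = 1):
  WP_0: (not v) and (seen or x)
  WP_1: (v -> ((v -> (not x)) and (not (seen and x)) and (seen or x))) and ((not v) -> (seen or x))
So before the loop: (v -> ((v -> (not x)) and (not (seen and x)) and (seen or x))) and ((not v) -> (seen or x))
Before seen := v: (v -> ((v -> (not x)) and (not (v and x)) and (v or x))) and ((not v) -> (v or x))
Answer: WP = (v -> ((v -> (not x)) and (not (v and x)) and (v or x))) and ((not v) -> (v or x))


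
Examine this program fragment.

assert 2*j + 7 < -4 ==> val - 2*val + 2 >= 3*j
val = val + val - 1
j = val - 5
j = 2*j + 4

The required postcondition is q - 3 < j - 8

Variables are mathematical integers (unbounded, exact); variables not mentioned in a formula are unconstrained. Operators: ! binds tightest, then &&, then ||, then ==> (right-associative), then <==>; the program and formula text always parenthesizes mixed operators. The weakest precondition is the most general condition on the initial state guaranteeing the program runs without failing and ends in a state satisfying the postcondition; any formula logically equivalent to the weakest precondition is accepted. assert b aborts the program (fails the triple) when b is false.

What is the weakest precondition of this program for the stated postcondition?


Working backward. After the program, the postcondition q - 3 < j - 8 must hold; in canonical form it is q < j - 5.
Before j := 2*j + 4: q < 2*j - 1
Before j := val - 5: q < 2*val - 11
Before val := val + val - 1: q < 4*val - 13
Before assert 2*j + 7 < -4 ==> val - 2*val + 2 >= 3*j: (2*j < -11 ==> 3*j + val <= 2) && q < 4*val - 13
Answer: WP = (2*j < -11 ==> 3*j + val <= 2) && q < 4*val - 13


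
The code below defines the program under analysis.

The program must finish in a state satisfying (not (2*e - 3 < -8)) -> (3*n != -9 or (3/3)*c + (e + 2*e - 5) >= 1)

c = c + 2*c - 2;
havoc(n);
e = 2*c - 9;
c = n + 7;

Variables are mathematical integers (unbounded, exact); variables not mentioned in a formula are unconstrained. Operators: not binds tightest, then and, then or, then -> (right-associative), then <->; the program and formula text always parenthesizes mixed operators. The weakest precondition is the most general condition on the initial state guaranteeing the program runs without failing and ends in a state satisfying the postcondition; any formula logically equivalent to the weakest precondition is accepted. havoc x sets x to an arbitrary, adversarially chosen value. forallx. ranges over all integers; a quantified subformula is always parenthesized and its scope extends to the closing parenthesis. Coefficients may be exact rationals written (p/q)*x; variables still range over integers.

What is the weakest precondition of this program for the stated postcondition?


Working backward. After the program, the postcondition (not (2*e - 3 < -8)) -> (3*n != -9 or (3/3)*c + (e + 2*e - 5) >= 1) must hold; in canonical form it is (not (2*e < -5)) -> (3*n != -9 or c + 3*e >= 6).
Before c := n + 7: (not (2*e < -5)) -> (3*n != -9 or 3*e + n >= -1)
Before e := 2*c - 9: (not (4*c < 13)) -> (3*n != -9 or 6*c + n >= 26)
Before havoc n: forall n_1. ((not (4*c < 13)) -> (3*n_1 != -9 or 6*c + n_1 >= 26))
Before c := c + 2*c - 2: forall n_1. ((not (12*c < 21)) -> (3*n_1 != -9 or 18*c + n_1 >= 38))
Answer: WP = forall n_1. ((not (12*c < 21)) -> (3*n_1 != -9 or 18*c + n_1 >= 38))


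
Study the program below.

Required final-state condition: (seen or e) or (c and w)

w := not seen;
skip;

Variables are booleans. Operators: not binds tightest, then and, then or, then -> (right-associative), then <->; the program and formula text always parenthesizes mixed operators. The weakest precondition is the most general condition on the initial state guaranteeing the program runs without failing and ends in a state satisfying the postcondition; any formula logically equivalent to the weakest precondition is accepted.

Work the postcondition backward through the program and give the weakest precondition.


Working backward. After the program, the postcondition (seen or e) or (c and w) must hold; in canonical form it is seen or e or (c and w).
Before skip: seen or e or (c and w)
Before w := not seen: seen or e or (c and (not seen))
Answer: WP = seen or e or (c and (not seen))


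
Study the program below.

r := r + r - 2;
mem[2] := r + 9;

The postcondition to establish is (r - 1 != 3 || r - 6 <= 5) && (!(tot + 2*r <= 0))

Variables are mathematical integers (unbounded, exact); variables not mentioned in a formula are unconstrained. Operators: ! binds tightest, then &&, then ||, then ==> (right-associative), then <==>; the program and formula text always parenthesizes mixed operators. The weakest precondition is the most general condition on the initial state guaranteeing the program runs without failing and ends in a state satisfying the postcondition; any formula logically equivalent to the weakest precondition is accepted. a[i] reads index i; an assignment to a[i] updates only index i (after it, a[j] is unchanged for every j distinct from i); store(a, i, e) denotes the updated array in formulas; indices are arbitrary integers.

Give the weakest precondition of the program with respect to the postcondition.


Working backward. After the program, the postcondition (r - 1 != 3 || r - 6 <= 5) && (!(tot + 2*r <= 0)) must hold; in canonical form it is (r != 4 || r <= 11) && (!(2*r + tot <= 0)).
Before mem[2] := r + 9: (r != 4 || r <= 11) && (!(2*r + tot <= 0))
Before r := r + r - 2: (2*r != 6 || 2*r <= 13) && (!(4*r + tot <= 4))
Answer: WP = (2*r != 6 || 2*r <= 13) && (!(4*r + tot <= 4))


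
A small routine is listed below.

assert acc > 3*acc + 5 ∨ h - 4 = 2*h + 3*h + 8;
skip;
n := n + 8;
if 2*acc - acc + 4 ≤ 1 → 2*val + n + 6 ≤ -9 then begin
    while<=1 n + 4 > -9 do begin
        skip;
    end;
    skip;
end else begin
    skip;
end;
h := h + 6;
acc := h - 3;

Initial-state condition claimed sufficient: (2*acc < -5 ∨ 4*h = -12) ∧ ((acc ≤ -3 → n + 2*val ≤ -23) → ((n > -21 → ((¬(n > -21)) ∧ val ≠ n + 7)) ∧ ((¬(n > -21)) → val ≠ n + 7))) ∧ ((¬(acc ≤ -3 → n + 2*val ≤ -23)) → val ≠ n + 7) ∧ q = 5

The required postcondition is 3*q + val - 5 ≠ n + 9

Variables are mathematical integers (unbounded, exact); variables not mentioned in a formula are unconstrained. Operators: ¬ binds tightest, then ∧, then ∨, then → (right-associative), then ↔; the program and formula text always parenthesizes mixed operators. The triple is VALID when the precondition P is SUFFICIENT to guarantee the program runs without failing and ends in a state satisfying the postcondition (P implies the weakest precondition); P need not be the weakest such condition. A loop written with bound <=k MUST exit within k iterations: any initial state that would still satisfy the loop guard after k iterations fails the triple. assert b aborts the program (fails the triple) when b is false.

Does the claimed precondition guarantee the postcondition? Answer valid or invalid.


Working backward. After the program, the postcondition 3*q + val - 5 ≠ n + 9 must hold; in canonical form it is 3*q + val ≠ n + 14.
Before acc := h - 3: 3*q + val ≠ n + 14
Before h := h + 6: 3*q + val ≠ n + 14
Then branch requires (n > -13 → ((¬(n > -13)) ∧ 3*q + val ≠ n + 14)) ∧ ((¬(n > -13)) → 3*q + val ≠ n + 14); else branch requires 3*q + val ≠ n + 14.
Before the if: ((acc ≤ -3 → n + 2*val ≤ -15) → ((n > -13 → ((¬(n > -13)) ∧ 3*q + val ≠ n + 14)) ∧ ((¬(n > -13)) → 3*q + val ≠ n + 14))) ∧ ((¬(acc ≤ -3 → n + 2*val ≤ -15)) → 3*q + val ≠ n + 14)
Before n := n + 8: ((acc ≤ -3 → n + 2*val ≤ -23) → ((n > -21 → ((¬(n > -21)) ∧ 3*q + val ≠ n + 22)) ∧ ((¬(n > -21)) → 3*q + val ≠ n + 22))) ∧ ((¬(acc ≤ -3 → n + 2*val ≤ -23)) → 3*q + val ≠ n + 22)
Before skip: ((acc ≤ -3 → n + 2*val ≤ -23) → ((n > -21 → ((¬(n > -21)) ∧ 3*q + val ≠ n + 22)) ∧ ((¬(n > -21)) → 3*q + val ≠ n + 22))) ∧ ((¬(acc ≤ -3 → n + 2*val ≤ -23)) → 3*q + val ≠ n + 22)
Before assert acc > 3*acc + 5 ∨ h - 4 = 2*h + 3*h + 8: (2*acc < -5 ∨ 4*h = -12) ∧ ((acc ≤ -3 → n + 2*val ≤ -23) → ((n > -21 → ((¬(n > -21)) ∧ 3*q + val ≠ n + 22)) ∧ ((¬(n > -21)) → 3*q + val ≠ n + 22))) ∧ ((¬(acc ≤ -3 → n + 2*val ≤ -23)) → 3*q + val ≠ n + 22)
The weakest precondition is (2*acc < -5 ∨ 4*h = -12) ∧ ((acc ≤ -3 → n + 2*val ≤ -23) → ((n > -21 → ((¬(n > -21)) ∧ 3*q + val ≠ n + 22)) ∧ ((¬(n > -21)) → 3*q + val ≠ n + 22))) ∧ ((¬(acc ≤ -3 → n + 2*val ≤ -23)) → 3*q + val ≠ n + 22).
Check whether (2*acc < -5 ∨ 4*h = -12) ∧ ((acc ≤ -3 → n + 2*val ≤ -23) → ((n > -21 → ((¬(n > -21)) ∧ val ≠ n + 7)) ∧ ((¬(n > -21)) → val ≠ n + 7))) ∧ ((¬(acc ≤ -3 → n + 2*val ≤ -23)) → val ≠ n + 7) ∧ q = 5 implies it.
Every state satisfying the precondition satisfies the weakest precondition: the implication holds.
Answer: valid


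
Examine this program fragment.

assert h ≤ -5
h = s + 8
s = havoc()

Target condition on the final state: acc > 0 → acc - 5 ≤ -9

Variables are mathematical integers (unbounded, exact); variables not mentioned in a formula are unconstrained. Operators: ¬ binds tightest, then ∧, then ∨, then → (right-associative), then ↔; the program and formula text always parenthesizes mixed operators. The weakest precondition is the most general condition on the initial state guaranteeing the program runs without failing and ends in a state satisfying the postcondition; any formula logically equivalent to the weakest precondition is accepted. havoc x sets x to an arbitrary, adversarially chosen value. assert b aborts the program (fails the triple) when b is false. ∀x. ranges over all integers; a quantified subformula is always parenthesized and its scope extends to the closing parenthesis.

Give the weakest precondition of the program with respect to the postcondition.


Working backward. After the program, the postcondition acc > 0 → acc - 5 ≤ -9 must hold; in canonical form it is acc > 0 → acc ≤ -4.
Before havoc s: acc > 0 → acc ≤ -4
Before h := s + 8: acc > 0 → acc ≤ -4
Before assert h ≤ -5: h ≤ -5 ∧ (acc > 0 → acc ≤ -4)
Answer: WP = h ≤ -5 ∧ (acc > 0 → acc ≤ -4)


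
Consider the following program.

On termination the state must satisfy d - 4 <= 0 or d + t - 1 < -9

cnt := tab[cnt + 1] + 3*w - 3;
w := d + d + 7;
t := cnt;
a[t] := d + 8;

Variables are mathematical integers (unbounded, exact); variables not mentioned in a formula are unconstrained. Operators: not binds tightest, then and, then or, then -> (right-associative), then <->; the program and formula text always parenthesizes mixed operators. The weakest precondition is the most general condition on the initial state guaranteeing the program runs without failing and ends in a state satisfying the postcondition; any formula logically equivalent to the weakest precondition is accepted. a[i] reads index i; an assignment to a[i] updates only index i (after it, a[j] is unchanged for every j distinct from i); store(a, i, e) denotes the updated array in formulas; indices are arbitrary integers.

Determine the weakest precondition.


Working backward. After the program, the postcondition d - 4 <= 0 or d + t - 1 < -9 must hold; in canonical form it is d <= 4 or d + t < -8.
Before a[t] := d + 8: d <= 4 or d + t < -8
Before t := cnt: d <= 4 or cnt + d < -8
Before w := d + d + 7: d <= 4 or cnt + d < -8
Before cnt := tab[cnt + 1] + 3*w - 3: d <= 4 or tab[cnt + 1] + d + 3*w < -5
Answer: WP = d <= 4 or tab[cnt + 1] + d + 3*w < -5


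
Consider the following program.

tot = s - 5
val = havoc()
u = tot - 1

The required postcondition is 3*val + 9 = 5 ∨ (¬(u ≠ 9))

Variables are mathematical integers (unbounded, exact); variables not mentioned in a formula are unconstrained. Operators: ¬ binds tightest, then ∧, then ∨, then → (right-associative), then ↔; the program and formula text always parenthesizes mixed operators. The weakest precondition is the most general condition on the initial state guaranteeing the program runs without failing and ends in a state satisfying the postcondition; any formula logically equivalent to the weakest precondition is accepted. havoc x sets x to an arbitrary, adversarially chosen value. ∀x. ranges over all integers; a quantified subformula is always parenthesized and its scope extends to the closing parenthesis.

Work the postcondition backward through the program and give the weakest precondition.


Working backward. After the program, the postcondition 3*val + 9 = 5 ∨ (¬(u ≠ 9)) must hold; in canonical form it is 3*val = -4 ∨ (¬(u ≠ 9)).
Before u := tot - 1: 3*val = -4 ∨ (¬(tot ≠ 10))
Before havoc val: ∀val_1. (3*val_1 = -4 ∨ (¬(tot ≠ 10)))
Before tot := s - 5: ∀val_1. (3*val_1 = -4 ∨ (¬(s ≠ 15)))
Answer: WP = ∀val_1. (3*val_1 = -4 ∨ (¬(s ≠ 15)))


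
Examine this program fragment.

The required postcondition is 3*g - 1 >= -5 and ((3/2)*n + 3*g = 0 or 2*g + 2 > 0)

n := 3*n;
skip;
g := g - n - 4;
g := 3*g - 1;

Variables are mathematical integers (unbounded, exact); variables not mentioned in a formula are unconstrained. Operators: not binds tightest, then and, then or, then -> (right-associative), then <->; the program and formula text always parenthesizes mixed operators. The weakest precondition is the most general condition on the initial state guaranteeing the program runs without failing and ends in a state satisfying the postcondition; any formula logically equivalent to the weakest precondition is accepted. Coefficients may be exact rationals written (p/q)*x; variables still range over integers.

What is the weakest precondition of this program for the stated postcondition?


Working backward. After the program, the postcondition 3*g - 1 >= -5 and ((3/2)*n + 3*g = 0 or 2*g + 2 > 0) must hold; in canonical form it is 3*g >= -4 and (3*g + (3/2)*n = 0 or 2*g > -2).
Before g := 3*g - 1: 9*g >= -1 and (9*g + (3/2)*n = 3 or 6*g > 0)
Before g := g - n - 4: 9*g >= 9*n + 35 and (9*g = (15/2)*n + 39 or 6*g > 6*n + 24)
Before skip: 9*g >= 9*n + 35 and (9*g = (15/2)*n + 39 or 6*g > 6*n + 24)
Before n := 3*n: 9*g >= 27*n + 35 and (9*g = (45/2)*n + 39 or 6*g > 18*n + 24)
Answer: WP = 9*g >= 27*n + 35 and (9*g = (45/2)*n + 39 or 6*g > 18*n + 24)


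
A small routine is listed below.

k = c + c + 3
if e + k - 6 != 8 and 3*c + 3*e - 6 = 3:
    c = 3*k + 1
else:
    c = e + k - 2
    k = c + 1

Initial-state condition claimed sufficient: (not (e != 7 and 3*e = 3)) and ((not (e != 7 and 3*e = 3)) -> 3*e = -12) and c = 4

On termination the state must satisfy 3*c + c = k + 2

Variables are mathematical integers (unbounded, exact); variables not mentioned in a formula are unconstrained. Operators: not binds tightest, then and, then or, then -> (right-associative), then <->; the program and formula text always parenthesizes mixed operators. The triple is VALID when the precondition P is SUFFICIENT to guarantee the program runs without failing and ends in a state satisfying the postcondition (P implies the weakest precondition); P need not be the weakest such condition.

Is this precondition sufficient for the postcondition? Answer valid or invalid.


Working backward. After the program, the postcondition 3*c + c = k + 2 must hold; in canonical form it is 4*c = k + 2.
Then branch requires 11*k = -2; else branch requires 3*e + 3*k = 9.
Before the if: ((e + k != 14 and 3*c + 3*e = 9) -> 11*k = -2) and ((not (e + k != 14 and 3*c + 3*e = 9)) -> 3*e + 3*k = 9)
Before k := c + c + 3: ((2*c + e != 11 and 3*c + 3*e = 9) -> 22*c = -35) and ((not (2*c + e != 11 and 3*c + 3*e = 9)) -> 6*c + 3*e = 0)
The weakest precondition is ((2*c + e != 11 and 3*c + 3*e = 9) -> 22*c = -35) and ((not (2*c + e != 11 and 3*c + 3*e = 9)) -> 6*c + 3*e = 0).
Check whether (not (e != 7 and 3*e = 3)) and ((not (e != 7 and 3*e = 3)) -> 3*e = -12) and c = 4 implies it.
Countermodel: at the initial state c = 4, e = -4, the precondition holds but the weakest precondition fails.
Answer: invalid


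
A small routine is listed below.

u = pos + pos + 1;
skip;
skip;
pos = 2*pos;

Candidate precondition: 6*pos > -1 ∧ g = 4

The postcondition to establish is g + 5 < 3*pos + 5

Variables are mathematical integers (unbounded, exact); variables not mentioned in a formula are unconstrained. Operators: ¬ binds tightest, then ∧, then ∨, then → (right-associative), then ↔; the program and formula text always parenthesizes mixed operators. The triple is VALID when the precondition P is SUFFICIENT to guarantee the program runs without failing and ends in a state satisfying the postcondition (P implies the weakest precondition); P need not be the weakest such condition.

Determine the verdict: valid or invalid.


Working backward. After the program, the postcondition g + 5 < 3*pos + 5 must hold; in canonical form it is g < 3*pos.
Before pos := 2*pos: g < 6*pos
Before skip: g < 6*pos
Before skip: g < 6*pos
Before u := pos + pos + 1: g < 6*pos
The weakest precondition is g < 6*pos.
Check whether 6*pos > -1 ∧ g = 4 implies it.
Countermodel: at the initial state g = 4, pos = 0, the precondition holds but the weakest precondition fails.
Answer: invalid


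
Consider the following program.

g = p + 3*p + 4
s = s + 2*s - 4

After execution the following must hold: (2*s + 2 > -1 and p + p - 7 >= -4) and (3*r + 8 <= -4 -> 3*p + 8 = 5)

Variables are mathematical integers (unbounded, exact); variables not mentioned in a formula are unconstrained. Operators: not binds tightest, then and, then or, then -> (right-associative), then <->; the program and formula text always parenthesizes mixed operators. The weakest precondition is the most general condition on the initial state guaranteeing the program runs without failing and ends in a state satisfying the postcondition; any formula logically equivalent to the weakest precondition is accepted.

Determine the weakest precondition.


Working backward. After the program, the postcondition (2*s + 2 > -1 and p + p - 7 >= -4) and (3*r + 8 <= -4 -> 3*p + 8 = 5) must hold; in canonical form it is 2*s > -3 and 2*p >= 3 and (3*r <= -12 -> 3*p = -3).
Before s := s + 2*s - 4: 6*s > 5 and 2*p >= 3 and (3*r <= -12 -> 3*p = -3)
Before g := p + 3*p + 4: 6*s > 5 and 2*p >= 3 and (3*r <= -12 -> 3*p = -3)
Answer: WP = 6*s > 5 and 2*p >= 3 and (3*r <= -12 -> 3*p = -3)


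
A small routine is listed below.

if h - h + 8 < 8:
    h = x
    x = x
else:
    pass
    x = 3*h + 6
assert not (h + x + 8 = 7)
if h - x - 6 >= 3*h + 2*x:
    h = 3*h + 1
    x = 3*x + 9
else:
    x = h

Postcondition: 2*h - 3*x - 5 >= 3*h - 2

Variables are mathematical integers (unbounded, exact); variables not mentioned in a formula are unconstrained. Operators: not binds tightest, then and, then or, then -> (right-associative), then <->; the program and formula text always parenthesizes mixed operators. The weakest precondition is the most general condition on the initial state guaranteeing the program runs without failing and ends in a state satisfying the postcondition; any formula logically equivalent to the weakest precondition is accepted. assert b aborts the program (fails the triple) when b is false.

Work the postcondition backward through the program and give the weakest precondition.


Working backward. After the program, the postcondition 2*h - 3*x - 5 >= 3*h - 2 must hold; in canonical form it is h + 3*x <= -3.
Then branch requires 3*h + 9*x <= -31; else branch requires 4*h <= -3.
Before the if: (2*h + 3*x <= -6 -> 3*h + 9*x <= -31) and ((not (2*h + 3*x <= -6)) -> 4*h <= -3)
Before assert not (h + x + 8 = 7): (not (h + x = -1)) and (2*h + 3*x <= -6 -> 3*h + 9*x <= -31) and ((not (2*h + 3*x <= -6)) -> 4*h <= -3)
Then branch requires (not (2*x = -1)) and (5*x <= -6 -> 12*x <= -31) and ((not (5*x <= -6)) -> 4*x <= -3); else branch requires (not (4*h = -7)) and (11*h <= -24 -> 30*h <= -85) and ((not (11*h <= -24)) -> 4*h <= -3).
Before the if: (not (4*h = -7)) and (11*h <= -24 -> 30*h <= -85) and ((not (11*h <= -24)) -> 4*h <= -3)
Answer: WP = (not (4*h = -7)) and (11*h <= -24 -> 30*h <= -85) and ((not (11*h <= -24)) -> 4*h <= -3)


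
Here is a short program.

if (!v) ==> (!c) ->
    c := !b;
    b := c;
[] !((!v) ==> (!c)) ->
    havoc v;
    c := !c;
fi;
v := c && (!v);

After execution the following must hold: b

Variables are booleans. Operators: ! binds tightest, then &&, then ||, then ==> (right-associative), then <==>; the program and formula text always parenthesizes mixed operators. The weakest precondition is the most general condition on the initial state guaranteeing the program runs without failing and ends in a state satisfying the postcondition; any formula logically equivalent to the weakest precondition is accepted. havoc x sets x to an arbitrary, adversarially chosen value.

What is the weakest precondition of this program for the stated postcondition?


Working backward. After the program, b must hold.
Before v := c && (!v): b
Then branch requires !b; else branch requires b.
Before the if: (((!v) ==> (!c)) ==> (!b)) && ((!((!v) ==> (!c))) ==> b)
Answer: WP = (((!v) ==> (!c)) ==> (!b)) && ((!((!v) ==> (!c))) ==> b)


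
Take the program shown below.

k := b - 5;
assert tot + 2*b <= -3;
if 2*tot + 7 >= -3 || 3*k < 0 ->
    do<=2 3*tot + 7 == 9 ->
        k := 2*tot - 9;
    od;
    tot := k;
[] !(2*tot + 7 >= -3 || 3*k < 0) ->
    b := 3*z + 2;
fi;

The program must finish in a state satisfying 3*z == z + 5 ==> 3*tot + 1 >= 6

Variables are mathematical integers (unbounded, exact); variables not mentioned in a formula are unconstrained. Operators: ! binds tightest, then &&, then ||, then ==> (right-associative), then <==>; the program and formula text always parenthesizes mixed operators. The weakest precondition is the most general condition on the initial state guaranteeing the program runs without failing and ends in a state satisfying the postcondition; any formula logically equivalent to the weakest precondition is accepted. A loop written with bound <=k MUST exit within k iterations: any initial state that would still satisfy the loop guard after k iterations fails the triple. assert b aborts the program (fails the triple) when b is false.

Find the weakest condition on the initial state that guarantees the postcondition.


Working backward. After the program, the postcondition 3*z == z + 5 ==> 3*tot + 1 >= 6 must hold; in canonical form it is 2*z == 5 ==> 3*tot >= 5.
Then branch requires (3*tot == 2 ==> ((3*tot == 2 ==> ((!(3*tot == 2)) && (2*z == 5 ==> 6*tot >= 32))) && ((!(3*tot == 2)) ==> (2*z == 5 ==> 6*tot >= 32)))) && ((!(3*tot == 2)) ==> (2*z == 5 ==> 3*k >= 5)); else branch requires 2*z == 5 ==> 3*tot >= 5.
Before the if: ((2*tot >= -10 || 3*k < 0) ==> ((3*tot == 2 ==> ((3*tot == 2 ==> ((!(3*tot == 2)) && (2*z == 5 ==> 6*tot >= 32))) && ((!(3*tot == 2)) ==> (2*z == 5 ==> 6*tot >= 32)))) && ((!(3*tot == 2)) ==> (2*z == 5 ==> 3*k >= 5)))) && ((!(2*tot >= -10 || 3*k < 0)) ==> (2*z == 5 ==> 3*tot >= 5))
Before assert tot + 2*b <= -3: 2*b + tot <= -3 && ((2*tot >= -10 || 3*k < 0) ==> ((3*tot == 2 ==> ((3*tot == 2 ==> ((!(3*tot == 2)) && (2*z == 5 ==> 6*tot >= 32))) && ((!(3*tot == 2)) ==> (2*z == 5 ==> 6*tot >= 32)))) && ((!(3*tot == 2)) ==> (2*z == 5 ==> 3*k >= 5)))) && ((!(2*tot >= -10 || 3*k < 0)) ==> (2*z == 5 ==> 3*tot >= 5))
Before k := b - 5: 2*b + tot <= -3 && ((2*tot >= -10 || 3*b < 15) ==> ((3*tot == 2 ==> ((3*tot == 2 ==> ((!(3*tot == 2)) && (2*z == 5 ==> 6*tot >= 32))) && ((!(3*tot == 2)) ==> (2*z == 5 ==> 6*tot >= 32)))) && ((!(3*tot == 2)) ==> (2*z == 5 ==> 3*b >= 20)))) && ((!(2*tot >= -10 || 3*b < 15)) ==> (2*z == 5 ==> 3*tot >= 5))
Answer: WP = 2*b + tot <= -3 && ((2*tot >= -10 || 3*b < 15) ==> ((3*tot == 2 ==> ((3*tot == 2 ==> ((!(3*tot == 2)) && (2*z == 5 ==> 6*tot >= 32))) && ((!(3*tot == 2)) ==> (2*z == 5 ==> 6*tot >= 32)))) && ((!(3*tot == 2)) ==> (2*z == 5 ==> 3*b >= 20)))) && ((!(2*tot >= -10 || 3*b < 15)) ==> (2*z == 5 ==> 3*tot >= 5))


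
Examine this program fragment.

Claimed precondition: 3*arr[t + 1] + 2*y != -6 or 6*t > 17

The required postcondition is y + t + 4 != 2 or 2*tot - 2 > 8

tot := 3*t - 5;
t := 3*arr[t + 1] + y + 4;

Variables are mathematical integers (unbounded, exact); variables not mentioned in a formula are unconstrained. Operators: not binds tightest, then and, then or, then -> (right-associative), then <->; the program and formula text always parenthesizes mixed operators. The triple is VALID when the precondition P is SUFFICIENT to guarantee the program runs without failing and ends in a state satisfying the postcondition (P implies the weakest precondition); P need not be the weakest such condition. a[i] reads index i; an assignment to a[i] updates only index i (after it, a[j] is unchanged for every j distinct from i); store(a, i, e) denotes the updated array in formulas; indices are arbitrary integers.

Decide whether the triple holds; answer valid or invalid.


Working backward. After the program, the postcondition y + t + 4 != 2 or 2*tot - 2 > 8 must hold; in canonical form it is t + y != -2 or 2*tot > 10.
Before t := 3*arr[t + 1] + y + 4: 3*arr[t + 1] + 2*y != -6 or 2*tot > 10
Before tot := 3*t - 5: 3*arr[t + 1] + 2*y != -6 or 6*t > 20
The weakest precondition is 3*arr[t + 1] + 2*y != -6 or 6*t > 20.
Check whether 3*arr[t + 1] + 2*y != -6 or 6*t > 17 implies it.
Countermodel: at the initial state arr = {[4] = 0, elsewhere 0}, t = 3, y = -3, the precondition holds but the weakest precondition fails.
Answer: invalid


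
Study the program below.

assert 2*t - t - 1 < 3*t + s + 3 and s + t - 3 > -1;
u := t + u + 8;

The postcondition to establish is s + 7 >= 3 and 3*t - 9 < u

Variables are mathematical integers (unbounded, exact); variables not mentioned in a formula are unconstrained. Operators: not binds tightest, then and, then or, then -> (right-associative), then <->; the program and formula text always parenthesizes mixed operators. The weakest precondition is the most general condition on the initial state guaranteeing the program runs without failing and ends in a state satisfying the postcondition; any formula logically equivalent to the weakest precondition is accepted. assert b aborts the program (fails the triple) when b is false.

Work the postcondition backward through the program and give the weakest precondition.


Working backward. After the program, the postcondition s + 7 >= 3 and 3*t - 9 < u must hold; in canonical form it is s >= -4 and 3*t < u + 9.
Before u := t + u + 8: s >= -4 and 2*t < u + 17
Before assert 2*t - t - 1 < 3*t + s + 3 and s + t - 3 > -1: s + 2*t > -4 and s + t > 2 and s >= -4 and 2*t < u + 17
Answer: WP = s + 2*t > -4 and s + t > 2 and s >= -4 and 2*t < u + 17
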